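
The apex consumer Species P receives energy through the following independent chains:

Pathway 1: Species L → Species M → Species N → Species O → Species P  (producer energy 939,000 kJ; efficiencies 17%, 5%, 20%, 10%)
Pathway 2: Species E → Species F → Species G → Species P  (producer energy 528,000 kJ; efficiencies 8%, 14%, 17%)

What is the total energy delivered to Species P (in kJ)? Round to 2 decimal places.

1164.94 kJ

Pathway 1: 939000 × 0.17 × 0.05 × 0.2 × 0.1 = 159.63 kJ
Pathway 2: 528000 × 0.08 × 0.14 × 0.17 = 1005.312 kJ
Total at Species P: 159.63 + 1005.312 = 1164.942 kJ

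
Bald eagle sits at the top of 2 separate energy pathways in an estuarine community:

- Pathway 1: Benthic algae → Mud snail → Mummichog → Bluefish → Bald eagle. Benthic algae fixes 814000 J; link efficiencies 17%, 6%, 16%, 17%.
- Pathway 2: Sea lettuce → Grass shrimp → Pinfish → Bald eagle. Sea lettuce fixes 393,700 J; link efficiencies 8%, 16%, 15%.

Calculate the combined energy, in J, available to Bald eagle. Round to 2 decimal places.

981.74 J

Pathway 1: 814000 × 0.17 × 0.06 × 0.16 × 0.17 = 225.83616 J
Pathway 2: 393700 × 0.08 × 0.16 × 0.15 = 755.904 J
Total at Bald eagle: 225.83616 + 755.904 = 981.74016 J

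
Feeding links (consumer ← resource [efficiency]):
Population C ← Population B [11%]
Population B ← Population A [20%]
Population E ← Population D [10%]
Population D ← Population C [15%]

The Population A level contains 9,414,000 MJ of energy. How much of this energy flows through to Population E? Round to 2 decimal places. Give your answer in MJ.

3106.62 MJ

Population B: 9414000 × 0.2 = 1882800 MJ
Population C: 1882800 × 0.11 = 207108 MJ
Population D: 207108 × 0.15 = 31066.2 MJ
Population E: 31066.2 × 0.1 = 3106.62 MJ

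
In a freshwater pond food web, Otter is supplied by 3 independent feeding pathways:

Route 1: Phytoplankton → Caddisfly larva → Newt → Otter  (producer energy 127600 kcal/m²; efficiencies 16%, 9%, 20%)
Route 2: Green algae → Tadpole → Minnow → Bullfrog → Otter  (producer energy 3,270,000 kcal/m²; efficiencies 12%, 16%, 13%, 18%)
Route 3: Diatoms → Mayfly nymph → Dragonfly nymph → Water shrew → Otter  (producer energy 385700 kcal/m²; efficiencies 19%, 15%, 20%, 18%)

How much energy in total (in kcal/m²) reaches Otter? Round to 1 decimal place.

Route 1: 127600 × 0.16 × 0.09 × 0.2 = 367.488 kcal/m²
Route 2: 3270000 × 0.12 × 0.16 × 0.13 × 0.18 = 1469.1456 kcal/m²
Route 3: 385700 × 0.19 × 0.15 × 0.2 × 0.18 = 395.7282 kcal/m²
Total at Otter: 367.488 + 1469.1456 + 395.7282 = 2232.3618 kcal/m²

2232.4 kcal/m²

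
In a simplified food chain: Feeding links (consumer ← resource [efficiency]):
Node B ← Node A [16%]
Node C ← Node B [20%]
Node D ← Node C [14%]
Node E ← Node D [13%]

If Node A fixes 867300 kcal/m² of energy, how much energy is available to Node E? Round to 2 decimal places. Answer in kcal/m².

Node B: 867300 × 0.16 = 138768 kcal/m²
Node C: 138768 × 0.2 = 27753.6 kcal/m²
Node D: 27753.6 × 0.14 = 3885.504 kcal/m²
Node E: 3885.504 × 0.13 = 505.11552 kcal/m²

505.12 kcal/m²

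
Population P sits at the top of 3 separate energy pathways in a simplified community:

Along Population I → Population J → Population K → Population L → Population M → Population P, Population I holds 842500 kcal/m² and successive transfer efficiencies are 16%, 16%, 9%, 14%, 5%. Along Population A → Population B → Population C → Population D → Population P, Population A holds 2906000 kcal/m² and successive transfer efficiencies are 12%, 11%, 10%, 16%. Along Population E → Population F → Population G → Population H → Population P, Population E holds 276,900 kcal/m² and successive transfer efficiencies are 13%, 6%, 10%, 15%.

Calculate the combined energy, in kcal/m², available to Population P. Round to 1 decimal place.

Via Population I: 842500 × 0.16 × 0.16 × 0.09 × 0.14 × 0.05 = 13.58784 kcal/m²
Via Population A: 2906000 × 0.12 × 0.11 × 0.1 × 0.16 = 613.7472 kcal/m²
Via Population E: 276900 × 0.13 × 0.06 × 0.1 × 0.15 = 32.3973 kcal/m²
Total at Population P: 13.58784 + 613.7472 + 32.3973 = 659.73234 kcal/m²

659.7 kcal/m²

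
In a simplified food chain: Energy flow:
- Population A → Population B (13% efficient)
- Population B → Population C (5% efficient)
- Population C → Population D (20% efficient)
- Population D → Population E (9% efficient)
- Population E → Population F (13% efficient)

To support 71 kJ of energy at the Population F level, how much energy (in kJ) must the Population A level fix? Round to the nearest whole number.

Cumulative transfer efficiency: 0.13 × 0.05 × 0.2 × 0.09 × 0.13 = 0.00001521
Population A energy = 71 / 0.00001521 = 4667982 kJ

4667982 kJ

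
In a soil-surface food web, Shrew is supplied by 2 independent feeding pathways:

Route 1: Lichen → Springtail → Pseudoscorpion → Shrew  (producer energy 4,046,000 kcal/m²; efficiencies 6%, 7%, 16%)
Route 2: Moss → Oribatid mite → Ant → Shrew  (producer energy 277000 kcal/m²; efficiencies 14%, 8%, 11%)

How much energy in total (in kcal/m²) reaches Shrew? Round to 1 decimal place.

3060.2 kcal/m²

Route 1: 4046000 × 0.06 × 0.07 × 0.16 = 2718.912 kcal/m²
Route 2: 277000 × 0.14 × 0.08 × 0.11 = 341.264 kcal/m²
Total at Shrew: 2718.912 + 341.264 = 3060.176 kcal/m²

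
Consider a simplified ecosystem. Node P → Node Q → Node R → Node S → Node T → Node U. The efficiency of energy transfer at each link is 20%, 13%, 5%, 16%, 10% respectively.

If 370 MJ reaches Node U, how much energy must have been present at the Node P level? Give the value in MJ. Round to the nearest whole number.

17788462 MJ

Cumulative transfer efficiency: 0.2 × 0.13 × 0.05 × 0.16 × 0.1 = 0.0000208
Node P energy = 370 / 0.0000208 = 17788462 MJ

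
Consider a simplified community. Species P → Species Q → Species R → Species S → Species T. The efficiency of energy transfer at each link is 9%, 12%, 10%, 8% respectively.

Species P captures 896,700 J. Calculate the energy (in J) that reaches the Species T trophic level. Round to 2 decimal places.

77.47 J

Species Q: 896700 × 0.09 = 80703 J
Species R: 80703 × 0.12 = 9684.36 J
Species S: 9684.36 × 0.1 = 968.436 J
Species T: 968.436 × 0.08 = 77.47488 J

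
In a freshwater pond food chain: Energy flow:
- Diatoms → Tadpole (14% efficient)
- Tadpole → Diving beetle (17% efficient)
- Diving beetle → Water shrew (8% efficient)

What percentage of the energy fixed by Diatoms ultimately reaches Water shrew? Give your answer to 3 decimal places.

Product of link efficiencies: 0.14 × 0.17 × 0.08 = 0.001904
As a percentage: 0.001904 × 100 = 0.190%

0.190%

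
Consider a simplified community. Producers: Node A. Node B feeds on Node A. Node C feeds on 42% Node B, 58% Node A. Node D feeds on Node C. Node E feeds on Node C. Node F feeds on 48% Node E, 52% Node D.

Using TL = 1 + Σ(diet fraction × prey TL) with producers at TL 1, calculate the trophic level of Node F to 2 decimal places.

4.42

Node B: 1 + 1 = 2
Node C: 1 + (0.42×2 + 0.58×1) = 2.42
Node D: 1 + 2.42 = 3.42
Node E: 1 + 2.42 = 3.42
Node F: 1 + (0.48×3.42 + 0.52×3.42) = 4.42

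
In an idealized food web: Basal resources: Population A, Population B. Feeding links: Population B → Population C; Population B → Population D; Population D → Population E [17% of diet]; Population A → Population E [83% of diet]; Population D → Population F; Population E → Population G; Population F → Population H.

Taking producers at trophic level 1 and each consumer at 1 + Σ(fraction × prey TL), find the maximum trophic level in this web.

4

Population C: 1 + 1 = 2
Population D: 1 + 1 = 2
Population E: 1 + (0.17×2 + 0.83×1) = 2.17
Population F: 1 + 2 = 3
Population G: 1 + 2.17 = 3.17
Population H: 1 + 3 = 4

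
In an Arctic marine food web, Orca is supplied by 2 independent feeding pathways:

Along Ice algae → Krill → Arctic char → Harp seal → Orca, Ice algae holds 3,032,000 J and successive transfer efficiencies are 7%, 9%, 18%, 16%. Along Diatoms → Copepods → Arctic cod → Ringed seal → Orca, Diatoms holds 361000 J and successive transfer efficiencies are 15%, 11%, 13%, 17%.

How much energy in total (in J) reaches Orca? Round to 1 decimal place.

681.8 J

Via Ice algae: 3032000 × 0.07 × 0.09 × 0.18 × 0.16 = 550.12608 J
Via Diatoms: 361000 × 0.15 × 0.11 × 0.13 × 0.17 = 131.63865 J
Total at Orca: 550.12608 + 131.63865 = 681.76473 J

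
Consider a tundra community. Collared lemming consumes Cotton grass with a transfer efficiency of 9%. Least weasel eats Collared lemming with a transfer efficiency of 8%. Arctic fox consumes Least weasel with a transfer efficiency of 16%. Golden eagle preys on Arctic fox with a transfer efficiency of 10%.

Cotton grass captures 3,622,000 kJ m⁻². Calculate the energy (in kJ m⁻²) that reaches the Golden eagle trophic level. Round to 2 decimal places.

417.25 kJ m⁻²

Collared lemming: 3622000 × 0.09 = 325980 kJ m⁻²
Least weasel: 325980 × 0.08 = 26078.4 kJ m⁻²
Arctic fox: 26078.4 × 0.16 = 4172.544 kJ m⁻²
Golden eagle: 4172.544 × 0.1 = 417.2544 kJ m⁻²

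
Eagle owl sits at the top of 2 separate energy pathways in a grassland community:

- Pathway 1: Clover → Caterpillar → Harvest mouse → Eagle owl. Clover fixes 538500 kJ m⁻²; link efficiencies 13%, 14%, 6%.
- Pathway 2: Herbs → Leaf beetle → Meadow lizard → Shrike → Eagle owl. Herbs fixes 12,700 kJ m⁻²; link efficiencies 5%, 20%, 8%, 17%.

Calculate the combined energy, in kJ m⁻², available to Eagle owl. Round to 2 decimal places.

Pathway 1: 538500 × 0.13 × 0.14 × 0.06 = 588.042 kJ m⁻²
Pathway 2: 12700 × 0.05 × 0.2 × 0.08 × 0.17 = 1.7272 kJ m⁻²
Total at Eagle owl: 588.042 + 1.7272 = 589.7692 kJ m⁻²

589.77 kJ m⁻²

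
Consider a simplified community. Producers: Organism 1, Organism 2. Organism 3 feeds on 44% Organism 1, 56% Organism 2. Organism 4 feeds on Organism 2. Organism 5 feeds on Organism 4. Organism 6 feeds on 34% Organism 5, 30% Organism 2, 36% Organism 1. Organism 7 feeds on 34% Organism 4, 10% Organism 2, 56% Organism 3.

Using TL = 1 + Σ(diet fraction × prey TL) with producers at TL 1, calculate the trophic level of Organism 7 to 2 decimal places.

Organism 3: 1 + (0.44×1 + 0.56×1) = 2
Organism 4: 1 + 1 = 2
Organism 5: 1 + 2 = 3
Organism 6: 1 + (0.34×3 + 0.3×1 + 0.36×1) = 2.68
Organism 7: 1 + (0.34×2 + 0.1×1 + 0.56×2) = 2.9

2.90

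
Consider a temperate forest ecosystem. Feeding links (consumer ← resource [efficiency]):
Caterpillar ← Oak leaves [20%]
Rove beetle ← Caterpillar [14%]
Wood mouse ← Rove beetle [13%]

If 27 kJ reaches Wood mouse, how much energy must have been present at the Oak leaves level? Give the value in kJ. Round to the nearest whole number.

7418 kJ

Cumulative transfer efficiency: 0.2 × 0.14 × 0.13 = 0.00364
Oak leaves energy = 27 / 0.00364 = 7418 kJ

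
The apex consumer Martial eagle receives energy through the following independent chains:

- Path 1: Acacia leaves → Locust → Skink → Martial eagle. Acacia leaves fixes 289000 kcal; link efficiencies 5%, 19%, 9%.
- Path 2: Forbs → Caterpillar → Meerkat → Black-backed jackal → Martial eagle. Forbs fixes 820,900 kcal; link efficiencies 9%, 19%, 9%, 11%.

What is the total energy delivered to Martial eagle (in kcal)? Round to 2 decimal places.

Path 1: 289000 × 0.05 × 0.19 × 0.09 = 247.095 kcal
Path 2: 820900 × 0.09 × 0.19 × 0.09 × 0.11 = 138.970161 kcal
Total at Martial eagle: 247.095 + 138.970161 = 386.065161 kcal

386.07 kcal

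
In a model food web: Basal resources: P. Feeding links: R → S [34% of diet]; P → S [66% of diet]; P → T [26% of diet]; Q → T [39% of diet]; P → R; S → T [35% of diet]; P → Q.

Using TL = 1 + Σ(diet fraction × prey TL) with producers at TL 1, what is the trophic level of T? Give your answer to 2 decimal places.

Q: 1 + 1 = 2
R: 1 + 1 = 2
S: 1 + (0.34×2 + 0.66×1) = 2.34
T: 1 + (0.35×2.34 + 0.26×1 + 0.39×2) = 2.859

2.86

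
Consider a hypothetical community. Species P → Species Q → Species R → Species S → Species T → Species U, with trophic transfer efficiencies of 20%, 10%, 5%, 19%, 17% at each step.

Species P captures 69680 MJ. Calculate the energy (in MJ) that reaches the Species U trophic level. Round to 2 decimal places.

2.25 MJ

Species Q: 69680 × 0.2 = 13936 MJ
Species R: 13936 × 0.1 = 1393.6 MJ
Species S: 1393.6 × 0.05 = 69.68 MJ
Species T: 69.68 × 0.19 = 13.2392 MJ
Species U: 13.2392 × 0.17 = 2.250664 MJ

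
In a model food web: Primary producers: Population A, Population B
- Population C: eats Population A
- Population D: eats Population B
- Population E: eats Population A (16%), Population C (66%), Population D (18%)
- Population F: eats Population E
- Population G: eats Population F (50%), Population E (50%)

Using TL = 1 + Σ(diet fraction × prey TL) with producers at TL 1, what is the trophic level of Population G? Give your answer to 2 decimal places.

Population C: 1 + 1 = 2
Population D: 1 + 1 = 2
Population E: 1 + (0.16×1 + 0.66×2 + 0.18×2) = 2.84
Population F: 1 + 2.84 = 3.84
Population G: 1 + (0.5×3.84 + 0.5×2.84) = 4.34

4.34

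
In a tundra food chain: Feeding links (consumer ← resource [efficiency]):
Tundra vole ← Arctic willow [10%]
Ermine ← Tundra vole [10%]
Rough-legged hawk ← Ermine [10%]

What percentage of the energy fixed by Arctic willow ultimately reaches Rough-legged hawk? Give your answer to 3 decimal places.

0.100%

Product of link efficiencies: 0.1 × 0.1 × 0.1 = 0.001
As a percentage: 0.001 × 100 = 0.100%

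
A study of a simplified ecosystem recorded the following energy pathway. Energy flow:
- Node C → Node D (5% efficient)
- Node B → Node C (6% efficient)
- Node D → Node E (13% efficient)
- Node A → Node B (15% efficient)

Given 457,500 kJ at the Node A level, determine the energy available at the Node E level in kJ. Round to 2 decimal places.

26.76 kJ

Node B: 457500 × 0.15 = 68625 kJ
Node C: 68625 × 0.06 = 4117.5 kJ
Node D: 4117.5 × 0.05 = 205.875 kJ
Node E: 205.875 × 0.13 = 26.76375 kJ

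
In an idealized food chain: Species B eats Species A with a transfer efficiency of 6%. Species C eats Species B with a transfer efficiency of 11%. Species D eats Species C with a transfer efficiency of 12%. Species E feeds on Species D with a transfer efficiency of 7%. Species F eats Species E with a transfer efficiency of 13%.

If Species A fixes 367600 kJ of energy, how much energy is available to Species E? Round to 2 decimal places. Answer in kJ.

Species B: 367600 × 0.06 = 22056 kJ
Species C: 22056 × 0.11 = 2426.16 kJ
Species D: 2426.16 × 0.12 = 291.1392 kJ
Species E: 291.1392 × 0.07 = 20.379744 kJ

20.38 kJ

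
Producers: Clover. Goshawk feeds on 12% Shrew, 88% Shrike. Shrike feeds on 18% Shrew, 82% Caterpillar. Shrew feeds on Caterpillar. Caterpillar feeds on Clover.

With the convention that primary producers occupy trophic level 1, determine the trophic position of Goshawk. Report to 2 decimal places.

Caterpillar: 1 + 1 = 2
Shrew: 1 + 2 = 3
Shrike: 1 + (0.18×3 + 0.82×2) = 3.18
Goshawk: 1 + (0.12×3 + 0.88×3.18) = 4.1584

4.16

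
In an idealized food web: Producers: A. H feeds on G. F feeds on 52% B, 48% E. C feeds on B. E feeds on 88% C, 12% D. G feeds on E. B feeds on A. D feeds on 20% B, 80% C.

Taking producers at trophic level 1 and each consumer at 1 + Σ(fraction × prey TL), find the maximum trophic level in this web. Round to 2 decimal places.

B: 1 + 1 = 2
C: 1 + 2 = 3
D: 1 + (0.2×2 + 0.8×3) = 3.8
E: 1 + (0.88×3 + 0.12×3.8) = 4.096
F: 1 + (0.52×2 + 0.48×4.096) = 4.00608
G: 1 + 4.096 = 5.096
H: 1 + 5.096 = 6.096

6.10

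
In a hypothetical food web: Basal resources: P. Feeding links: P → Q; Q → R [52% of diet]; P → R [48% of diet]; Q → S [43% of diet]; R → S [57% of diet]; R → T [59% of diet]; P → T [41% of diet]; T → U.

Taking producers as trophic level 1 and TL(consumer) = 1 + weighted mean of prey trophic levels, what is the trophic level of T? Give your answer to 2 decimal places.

Q: 1 + 1 = 2
R: 1 + (0.52×2 + 0.48×1) = 2.52
S: 1 + (0.43×2 + 0.57×2.52) = 3.2964
T: 1 + (0.59×2.52 + 0.41×1) = 2.8968
U: 1 + 2.8968 = 3.8968

2.90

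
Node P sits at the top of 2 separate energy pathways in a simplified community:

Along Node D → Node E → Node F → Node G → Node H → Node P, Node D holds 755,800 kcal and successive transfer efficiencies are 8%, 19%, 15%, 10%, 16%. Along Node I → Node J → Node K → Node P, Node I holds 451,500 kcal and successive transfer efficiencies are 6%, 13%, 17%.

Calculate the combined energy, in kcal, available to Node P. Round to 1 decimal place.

626.3 kcal

Via Node D: 755800 × 0.08 × 0.19 × 0.15 × 0.1 × 0.16 = 27.571584 kcal
Via Node I: 451500 × 0.06 × 0.13 × 0.17 = 598.689 kcal
Total at Node P: 27.571584 + 598.689 = 626.260584 kcal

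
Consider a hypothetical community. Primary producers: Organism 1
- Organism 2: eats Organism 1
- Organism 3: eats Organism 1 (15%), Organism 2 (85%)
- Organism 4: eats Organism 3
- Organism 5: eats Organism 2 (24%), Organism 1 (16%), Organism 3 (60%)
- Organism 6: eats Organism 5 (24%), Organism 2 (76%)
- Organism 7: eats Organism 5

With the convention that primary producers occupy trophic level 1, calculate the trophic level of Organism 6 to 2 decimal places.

Organism 2: 1 + 1 = 2
Organism 3: 1 + (0.15×1 + 0.85×2) = 2.85
Organism 4: 1 + 2.85 = 3.85
Organism 5: 1 + (0.24×2 + 0.16×1 + 0.6×2.85) = 3.35
Organism 6: 1 + (0.24×3.35 + 0.76×2) = 3.324
Organism 7: 1 + 3.35 = 4.35

3.32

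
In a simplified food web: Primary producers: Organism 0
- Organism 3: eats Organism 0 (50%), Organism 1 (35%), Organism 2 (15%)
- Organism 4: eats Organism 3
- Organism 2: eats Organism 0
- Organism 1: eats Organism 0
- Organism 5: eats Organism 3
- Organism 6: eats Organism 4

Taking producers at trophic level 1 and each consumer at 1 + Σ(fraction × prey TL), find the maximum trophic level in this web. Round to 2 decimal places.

4.50

Organism 1: 1 + 1 = 2
Organism 2: 1 + 1 = 2
Organism 3: 1 + (0.5×1 + 0.35×2 + 0.15×2) = 2.5
Organism 4: 1 + 2.5 = 3.5
Organism 5: 1 + 2.5 = 3.5
Organism 6: 1 + 3.5 = 4.5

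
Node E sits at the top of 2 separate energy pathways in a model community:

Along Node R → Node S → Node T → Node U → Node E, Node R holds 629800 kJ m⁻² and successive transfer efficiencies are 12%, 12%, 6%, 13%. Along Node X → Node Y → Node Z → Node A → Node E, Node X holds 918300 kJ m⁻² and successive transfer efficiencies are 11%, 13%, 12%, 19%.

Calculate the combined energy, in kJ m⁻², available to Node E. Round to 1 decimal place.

Via Node R: 629800 × 0.12 × 0.12 × 0.06 × 0.13 = 70.739136 kJ m⁻²
Via Node X: 918300 × 0.11 × 0.13 × 0.12 × 0.19 = 299.402532 kJ m⁻²
Total at Node E: 70.739136 + 299.402532 = 370.141668 kJ m⁻²

370.1 kJ m⁻²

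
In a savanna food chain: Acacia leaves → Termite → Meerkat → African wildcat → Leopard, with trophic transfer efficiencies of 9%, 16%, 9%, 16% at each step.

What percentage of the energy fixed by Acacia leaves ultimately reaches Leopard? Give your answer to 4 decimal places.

Product of link efficiencies: 0.09 × 0.16 × 0.09 × 0.16 = 0.00020736
As a percentage: 0.00020736 × 100 = 0.0207%

0.0207%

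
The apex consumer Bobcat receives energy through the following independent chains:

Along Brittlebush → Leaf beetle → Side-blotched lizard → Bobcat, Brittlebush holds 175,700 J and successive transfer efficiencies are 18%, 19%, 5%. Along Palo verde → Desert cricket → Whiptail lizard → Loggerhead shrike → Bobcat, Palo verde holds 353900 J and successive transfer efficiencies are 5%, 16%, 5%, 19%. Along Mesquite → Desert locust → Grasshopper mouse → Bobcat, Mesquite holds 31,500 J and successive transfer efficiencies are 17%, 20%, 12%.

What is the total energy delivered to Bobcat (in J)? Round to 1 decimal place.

Via Brittlebush: 175700 × 0.18 × 0.19 × 0.05 = 300.447 J
Via Palo verde: 353900 × 0.05 × 0.16 × 0.05 × 0.19 = 26.8964 J
Via Mesquite: 31500 × 0.17 × 0.2 × 0.12 = 128.52 J
Total at Bobcat: 300.447 + 26.8964 + 128.52 = 455.8634 J

455.9 J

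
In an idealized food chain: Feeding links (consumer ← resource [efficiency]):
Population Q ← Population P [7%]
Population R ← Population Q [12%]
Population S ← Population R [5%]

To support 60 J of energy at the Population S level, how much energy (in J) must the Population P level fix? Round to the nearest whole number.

Cumulative transfer efficiency: 0.07 × 0.12 × 0.05 = 0.00042
Population P energy = 60 / 0.00042 = 142857 J

142857 J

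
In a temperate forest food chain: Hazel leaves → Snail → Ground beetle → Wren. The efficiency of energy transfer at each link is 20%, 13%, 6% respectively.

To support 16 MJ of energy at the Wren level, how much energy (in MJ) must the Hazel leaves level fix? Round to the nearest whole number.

10256 MJ

Cumulative transfer efficiency: 0.2 × 0.13 × 0.06 = 0.00156
Hazel leaves energy = 16 / 0.00156 = 10256 MJ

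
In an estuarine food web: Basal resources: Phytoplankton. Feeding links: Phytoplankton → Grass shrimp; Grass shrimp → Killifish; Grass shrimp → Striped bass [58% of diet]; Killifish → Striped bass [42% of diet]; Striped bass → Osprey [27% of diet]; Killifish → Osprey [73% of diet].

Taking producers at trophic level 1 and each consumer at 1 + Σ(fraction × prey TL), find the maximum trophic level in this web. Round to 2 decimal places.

Grass shrimp: 1 + 1 = 2
Killifish: 1 + 2 = 3
Striped bass: 1 + (0.58×2 + 0.42×3) = 3.42
Osprey: 1 + (0.27×3.42 + 0.73×3) = 4.1134

4.11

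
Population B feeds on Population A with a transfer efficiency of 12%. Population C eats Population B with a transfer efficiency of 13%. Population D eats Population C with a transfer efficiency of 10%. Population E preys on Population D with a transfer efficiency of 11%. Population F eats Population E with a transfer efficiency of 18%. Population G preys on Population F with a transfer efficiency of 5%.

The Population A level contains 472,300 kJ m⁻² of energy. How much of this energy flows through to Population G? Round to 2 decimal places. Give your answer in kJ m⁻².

0.73 kJ m⁻²

Population B: 472300 × 0.12 = 56676 kJ m⁻²
Population C: 56676 × 0.13 = 7367.88 kJ m⁻²
Population D: 7367.88 × 0.1 = 736.788 kJ m⁻²
Population E: 736.788 × 0.11 = 81.04668 kJ m⁻²
Population F: 81.04668 × 0.18 = 14.5884024 kJ m⁻²
Population G: 14.5884024 × 0.05 = 0.72942012 kJ m⁻²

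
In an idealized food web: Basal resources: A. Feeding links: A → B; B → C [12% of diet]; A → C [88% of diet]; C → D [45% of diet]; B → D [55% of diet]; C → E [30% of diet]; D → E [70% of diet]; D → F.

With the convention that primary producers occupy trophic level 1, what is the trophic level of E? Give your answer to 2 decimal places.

3.77

B: 1 + 1 = 2
C: 1 + (0.12×2 + 0.88×1) = 2.12
D: 1 + (0.45×2.12 + 0.55×2) = 3.054
E: 1 + (0.3×2.12 + 0.7×3.054) = 3.7738
F: 1 + 3.054 = 4.054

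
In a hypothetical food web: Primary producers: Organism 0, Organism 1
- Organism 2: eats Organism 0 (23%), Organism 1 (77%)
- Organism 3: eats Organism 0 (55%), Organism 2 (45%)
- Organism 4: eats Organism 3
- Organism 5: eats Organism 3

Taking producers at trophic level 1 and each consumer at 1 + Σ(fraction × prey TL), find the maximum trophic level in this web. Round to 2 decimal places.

3.45

Organism 2: 1 + (0.23×1 + 0.77×1) = 2
Organism 3: 1 + (0.55×1 + 0.45×2) = 2.45
Organism 4: 1 + 2.45 = 3.45
Organism 5: 1 + 2.45 = 3.45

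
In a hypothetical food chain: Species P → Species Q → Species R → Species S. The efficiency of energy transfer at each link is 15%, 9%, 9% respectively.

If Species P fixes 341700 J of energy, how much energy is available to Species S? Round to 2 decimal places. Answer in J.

415.17 J

Species Q: 341700 × 0.15 = 51255 J
Species R: 51255 × 0.09 = 4612.95 J
Species S: 4612.95 × 0.09 = 415.1655 J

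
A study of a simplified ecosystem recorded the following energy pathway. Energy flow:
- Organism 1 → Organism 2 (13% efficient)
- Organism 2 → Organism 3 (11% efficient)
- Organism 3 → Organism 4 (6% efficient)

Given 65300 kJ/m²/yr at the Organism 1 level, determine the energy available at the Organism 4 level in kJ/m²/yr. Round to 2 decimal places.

56.03 kJ/m²/yr

Organism 2: 65300 × 0.13 = 8489 kJ/m²/yr
Organism 3: 8489 × 0.11 = 933.79 kJ/m²/yr
Organism 4: 933.79 × 0.06 = 56.0274 kJ/m²/yr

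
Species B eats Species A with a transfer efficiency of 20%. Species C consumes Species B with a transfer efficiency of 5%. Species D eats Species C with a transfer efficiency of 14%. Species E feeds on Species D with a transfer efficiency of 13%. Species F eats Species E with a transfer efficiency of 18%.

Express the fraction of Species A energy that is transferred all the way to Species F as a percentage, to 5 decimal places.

Product of link efficiencies: 0.2 × 0.05 × 0.14 × 0.13 × 0.18 = 0.00003276
As a percentage: 0.00003276 × 100 = 0.00328%

0.00328%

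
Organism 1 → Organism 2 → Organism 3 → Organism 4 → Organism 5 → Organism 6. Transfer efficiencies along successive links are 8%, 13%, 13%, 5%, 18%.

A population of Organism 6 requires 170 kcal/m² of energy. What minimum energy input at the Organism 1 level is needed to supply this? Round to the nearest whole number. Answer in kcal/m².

13971072 kcal/m²

Cumulative transfer efficiency: 0.08 × 0.13 × 0.13 × 0.05 × 0.18 = 0.000012168
Organism 1 energy = 170 / 0.000012168 = 13971072 kcal/m²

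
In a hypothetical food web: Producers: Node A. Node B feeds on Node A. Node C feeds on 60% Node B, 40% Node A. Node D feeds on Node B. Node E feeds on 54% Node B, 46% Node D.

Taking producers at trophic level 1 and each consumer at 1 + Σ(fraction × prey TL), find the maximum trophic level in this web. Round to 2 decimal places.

3.46

Node B: 1 + 1 = 2
Node C: 1 + (0.6×2 + 0.4×1) = 2.6
Node D: 1 + 2 = 3
Node E: 1 + (0.54×2 + 0.46×3) = 3.46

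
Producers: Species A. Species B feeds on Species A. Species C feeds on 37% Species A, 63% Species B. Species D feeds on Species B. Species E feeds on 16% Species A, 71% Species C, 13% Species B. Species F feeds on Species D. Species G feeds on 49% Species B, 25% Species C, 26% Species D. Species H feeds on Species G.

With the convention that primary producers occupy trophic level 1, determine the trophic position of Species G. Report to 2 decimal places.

Species B: 1 + 1 = 2
Species C: 1 + (0.37×1 + 0.63×2) = 2.63
Species D: 1 + 2 = 3
Species E: 1 + (0.16×1 + 0.71×2.63 + 0.13×2) = 3.2873
Species F: 1 + 3 = 4
Species G: 1 + (0.49×2 + 0.25×2.63 + 0.26×3) = 3.4175
Species H: 1 + 3.4175 = 4.4175

3.42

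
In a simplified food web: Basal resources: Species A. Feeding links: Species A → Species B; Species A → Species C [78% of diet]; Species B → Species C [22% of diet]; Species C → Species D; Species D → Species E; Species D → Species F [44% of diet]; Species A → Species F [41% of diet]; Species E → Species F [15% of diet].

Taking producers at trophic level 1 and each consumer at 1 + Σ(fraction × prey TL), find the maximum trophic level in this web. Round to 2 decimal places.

Species B: 1 + 1 = 2
Species C: 1 + (0.78×1 + 0.22×2) = 2.22
Species D: 1 + 2.22 = 3.22
Species E: 1 + 3.22 = 4.22
Species F: 1 + (0.44×3.22 + 0.41×1 + 0.15×4.22) = 3.4598

4.22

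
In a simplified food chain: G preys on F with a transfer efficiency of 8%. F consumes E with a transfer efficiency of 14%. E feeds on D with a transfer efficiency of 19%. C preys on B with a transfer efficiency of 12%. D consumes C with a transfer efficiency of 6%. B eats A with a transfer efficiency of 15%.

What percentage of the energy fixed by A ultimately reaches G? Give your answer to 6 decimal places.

Product of link efficiencies: 0.15 × 0.12 × 0.06 × 0.19 × 0.14 × 0.08 = 0.00000229824
As a percentage: 0.00000229824 × 100 = 0.000230%

0.000230%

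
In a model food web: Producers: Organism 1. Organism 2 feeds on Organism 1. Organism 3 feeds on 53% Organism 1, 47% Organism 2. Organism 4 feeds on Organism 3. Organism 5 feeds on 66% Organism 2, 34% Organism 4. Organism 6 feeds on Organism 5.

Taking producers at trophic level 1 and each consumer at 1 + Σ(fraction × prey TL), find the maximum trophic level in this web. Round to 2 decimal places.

4.50

Organism 2: 1 + 1 = 2
Organism 3: 1 + (0.53×1 + 0.47×2) = 2.47
Organism 4: 1 + 2.47 = 3.47
Organism 5: 1 + (0.66×2 + 0.34×3.47) = 3.4998
Organism 6: 1 + 3.4998 = 4.4998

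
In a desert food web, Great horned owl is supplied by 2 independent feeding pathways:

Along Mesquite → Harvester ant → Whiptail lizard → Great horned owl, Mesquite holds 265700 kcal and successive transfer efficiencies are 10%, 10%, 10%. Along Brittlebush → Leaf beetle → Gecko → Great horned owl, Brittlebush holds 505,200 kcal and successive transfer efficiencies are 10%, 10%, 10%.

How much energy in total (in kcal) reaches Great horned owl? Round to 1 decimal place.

Via Mesquite: 265700 × 0.1 × 0.1 × 0.1 = 265.7 kcal
Via Brittlebush: 505200 × 0.1 × 0.1 × 0.1 = 505.2 kcal
Total at Great horned owl: 265.7 + 505.2 = 770.9 kcal

770.9 kcal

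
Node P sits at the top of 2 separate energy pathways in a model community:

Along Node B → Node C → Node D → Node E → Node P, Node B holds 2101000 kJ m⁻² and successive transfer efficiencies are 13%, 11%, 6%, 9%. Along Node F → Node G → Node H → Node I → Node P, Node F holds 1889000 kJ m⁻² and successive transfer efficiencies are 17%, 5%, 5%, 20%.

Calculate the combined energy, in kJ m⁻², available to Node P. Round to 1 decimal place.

322.8 kJ m⁻²

Via Node B: 2101000 × 0.13 × 0.11 × 0.06 × 0.09 = 162.23922 kJ m⁻²
Via Node F: 1889000 × 0.17 × 0.05 × 0.05 × 0.2 = 160.565 kJ m⁻²
Total at Node P: 162.23922 + 160.565 = 322.80422 kJ m⁻²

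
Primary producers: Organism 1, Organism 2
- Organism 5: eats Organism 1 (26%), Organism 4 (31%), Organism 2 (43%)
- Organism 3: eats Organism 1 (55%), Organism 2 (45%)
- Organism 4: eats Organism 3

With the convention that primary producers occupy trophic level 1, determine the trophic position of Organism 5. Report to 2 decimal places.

2.62

Organism 3: 1 + (0.55×1 + 0.45×1) = 2
Organism 4: 1 + 2 = 3
Organism 5: 1 + (0.26×1 + 0.31×3 + 0.43×1) = 2.62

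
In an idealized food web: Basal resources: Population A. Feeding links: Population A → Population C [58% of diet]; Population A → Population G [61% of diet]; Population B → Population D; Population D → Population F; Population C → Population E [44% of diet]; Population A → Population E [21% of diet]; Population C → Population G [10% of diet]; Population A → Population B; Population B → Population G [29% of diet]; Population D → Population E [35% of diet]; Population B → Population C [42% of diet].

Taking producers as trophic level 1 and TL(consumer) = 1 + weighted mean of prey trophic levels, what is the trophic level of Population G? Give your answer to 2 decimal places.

2.43

Population B: 1 + 1 = 2
Population C: 1 + (0.42×2 + 0.58×1) = 2.42
Population D: 1 + 2 = 3
Population E: 1 + (0.21×1 + 0.44×2.42 + 0.35×3) = 3.3248
Population F: 1 + 3 = 4
Population G: 1 + (0.1×2.42 + 0.61×1 + 0.29×2) = 2.432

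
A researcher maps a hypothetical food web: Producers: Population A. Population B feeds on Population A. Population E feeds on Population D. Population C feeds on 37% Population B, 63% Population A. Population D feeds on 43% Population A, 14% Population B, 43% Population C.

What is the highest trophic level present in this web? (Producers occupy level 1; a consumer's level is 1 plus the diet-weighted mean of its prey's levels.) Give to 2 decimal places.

3.73

Population B: 1 + 1 = 2
Population C: 1 + (0.37×2 + 0.63×1) = 2.37
Population D: 1 + (0.43×1 + 0.14×2 + 0.43×2.37) = 2.7291
Population E: 1 + 2.7291 = 3.7291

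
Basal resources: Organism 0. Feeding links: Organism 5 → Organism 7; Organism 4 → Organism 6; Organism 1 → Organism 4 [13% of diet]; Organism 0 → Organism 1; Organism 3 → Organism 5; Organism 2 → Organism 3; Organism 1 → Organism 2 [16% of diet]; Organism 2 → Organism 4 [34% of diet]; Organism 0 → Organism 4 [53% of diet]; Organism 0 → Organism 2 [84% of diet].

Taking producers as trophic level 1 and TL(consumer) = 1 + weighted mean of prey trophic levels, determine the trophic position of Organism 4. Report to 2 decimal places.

Organism 1: 1 + 1 = 2
Organism 2: 1 + (0.16×2 + 0.84×1) = 2.16
Organism 3: 1 + 2.16 = 3.16
Organism 4: 1 + (0.34×2.16 + 0.53×1 + 0.13×2) = 2.5244
Organism 5: 1 + 3.16 = 4.16
Organism 6: 1 + 2.5244 = 3.5244
Organism 7: 1 + 4.16 = 5.16

2.52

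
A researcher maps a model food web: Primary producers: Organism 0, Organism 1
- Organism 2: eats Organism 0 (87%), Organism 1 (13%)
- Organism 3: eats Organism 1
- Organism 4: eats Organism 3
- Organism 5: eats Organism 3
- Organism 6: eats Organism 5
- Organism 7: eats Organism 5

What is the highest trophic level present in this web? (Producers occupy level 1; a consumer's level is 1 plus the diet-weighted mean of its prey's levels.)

4

Organism 2: 1 + (0.87×1 + 0.13×1) = 2
Organism 3: 1 + 1 = 2
Organism 4: 1 + 2 = 3
Organism 5: 1 + 2 = 3
Organism 6: 1 + 3 = 4
Organism 7: 1 + 3 = 4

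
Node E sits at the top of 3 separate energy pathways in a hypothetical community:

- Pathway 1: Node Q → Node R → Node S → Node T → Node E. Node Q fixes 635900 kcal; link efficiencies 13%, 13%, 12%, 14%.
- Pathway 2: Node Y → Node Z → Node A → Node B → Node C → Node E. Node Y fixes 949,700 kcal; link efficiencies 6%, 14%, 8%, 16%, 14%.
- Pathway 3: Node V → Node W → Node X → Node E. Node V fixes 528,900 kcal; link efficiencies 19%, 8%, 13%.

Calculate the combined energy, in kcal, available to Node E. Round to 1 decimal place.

Pathway 1: 635900 × 0.13 × 0.13 × 0.12 × 0.14 = 180.544728 kcal
Pathway 2: 949700 × 0.06 × 0.14 × 0.08 × 0.16 × 0.14 = 14.29564416 kcal
Pathway 3: 528900 × 0.19 × 0.08 × 0.13 = 1045.1064 kcal
Total at Node E: 180.544728 + 14.29564416 + 1045.1064 = 1239.94677216 kcal

1239.9 kcal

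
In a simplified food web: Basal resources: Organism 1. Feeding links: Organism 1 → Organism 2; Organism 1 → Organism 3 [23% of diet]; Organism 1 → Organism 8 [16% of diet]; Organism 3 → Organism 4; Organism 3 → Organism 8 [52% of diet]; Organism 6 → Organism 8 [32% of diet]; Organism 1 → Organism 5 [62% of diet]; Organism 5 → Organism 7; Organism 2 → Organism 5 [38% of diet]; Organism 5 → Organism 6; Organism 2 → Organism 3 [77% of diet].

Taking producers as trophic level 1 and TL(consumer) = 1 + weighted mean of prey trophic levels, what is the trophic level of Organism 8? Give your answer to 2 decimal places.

3.68

Organism 2: 1 + 1 = 2
Organism 3: 1 + (0.77×2 + 0.23×1) = 2.77
Organism 4: 1 + 2.77 = 3.77
Organism 5: 1 + (0.38×2 + 0.62×1) = 2.38
Organism 6: 1 + 2.38 = 3.38
Organism 7: 1 + 2.38 = 3.38
Organism 8: 1 + (0.52×2.77 + 0.32×3.38 + 0.16×1) = 3.682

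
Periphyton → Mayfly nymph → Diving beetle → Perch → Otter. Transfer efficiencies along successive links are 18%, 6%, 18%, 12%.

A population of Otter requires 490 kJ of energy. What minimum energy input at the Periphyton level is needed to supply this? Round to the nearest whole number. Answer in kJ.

Cumulative transfer efficiency: 0.18 × 0.06 × 0.18 × 0.12 = 0.00023328
Periphyton energy = 490 / 0.00023328 = 2100480 kJ

2100480 kJ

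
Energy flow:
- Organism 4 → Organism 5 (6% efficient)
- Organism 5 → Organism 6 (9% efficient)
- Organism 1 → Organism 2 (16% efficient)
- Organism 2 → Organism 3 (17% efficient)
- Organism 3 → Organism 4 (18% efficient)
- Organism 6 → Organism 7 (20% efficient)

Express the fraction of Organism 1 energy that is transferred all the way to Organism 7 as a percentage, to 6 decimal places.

0.000529%

Product of link efficiencies: 0.16 × 0.17 × 0.18 × 0.06 × 0.09 × 0.2 = 0.00000528768
As a percentage: 0.00000528768 × 100 = 0.000529%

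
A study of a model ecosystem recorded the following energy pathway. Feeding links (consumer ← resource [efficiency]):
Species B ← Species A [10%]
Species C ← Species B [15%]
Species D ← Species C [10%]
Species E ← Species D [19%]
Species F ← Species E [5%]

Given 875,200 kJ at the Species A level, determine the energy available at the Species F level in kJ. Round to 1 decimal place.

12.5 kJ

Species B: 875200 × 0.1 = 87520 kJ
Species C: 87520 × 0.15 = 13128 kJ
Species D: 13128 × 0.1 = 1312.8 kJ
Species E: 1312.8 × 0.19 = 249.432 kJ
Species F: 249.432 × 0.05 = 12.4716 kJ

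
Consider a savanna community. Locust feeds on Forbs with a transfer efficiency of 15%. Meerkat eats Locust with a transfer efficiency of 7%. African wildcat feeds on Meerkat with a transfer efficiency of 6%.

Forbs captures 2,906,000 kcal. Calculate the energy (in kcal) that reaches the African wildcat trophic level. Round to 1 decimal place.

1830.8 kcal

Locust: 2906000 × 0.15 = 435900 kcal
Meerkat: 435900 × 0.07 = 30513 kcal
African wildcat: 30513 × 0.06 = 1830.78 kcal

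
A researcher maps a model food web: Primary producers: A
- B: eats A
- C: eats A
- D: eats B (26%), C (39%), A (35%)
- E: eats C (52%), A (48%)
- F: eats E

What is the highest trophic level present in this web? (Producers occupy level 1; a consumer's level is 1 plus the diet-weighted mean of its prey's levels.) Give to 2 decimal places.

3.52

B: 1 + 1 = 2
C: 1 + 1 = 2
D: 1 + (0.26×2 + 0.39×2 + 0.35×1) = 2.65
E: 1 + (0.52×2 + 0.48×1) = 2.52
F: 1 + 2.52 = 3.52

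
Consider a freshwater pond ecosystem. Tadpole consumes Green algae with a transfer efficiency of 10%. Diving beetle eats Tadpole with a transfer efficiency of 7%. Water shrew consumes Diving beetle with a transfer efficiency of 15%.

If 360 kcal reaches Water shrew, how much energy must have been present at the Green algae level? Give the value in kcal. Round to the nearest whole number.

Cumulative transfer efficiency: 0.1 × 0.07 × 0.15 = 0.00105
Green algae energy = 360 / 0.00105 = 342857 kcal

342857 kcal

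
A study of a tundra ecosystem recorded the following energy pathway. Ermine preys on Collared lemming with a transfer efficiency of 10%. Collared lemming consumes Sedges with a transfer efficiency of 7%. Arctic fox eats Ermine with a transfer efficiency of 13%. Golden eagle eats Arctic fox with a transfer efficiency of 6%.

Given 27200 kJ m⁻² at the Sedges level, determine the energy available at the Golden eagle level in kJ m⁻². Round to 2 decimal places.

1.49 kJ m⁻²

Collared lemming: 27200 × 0.07 = 1904 kJ m⁻²
Ermine: 1904 × 0.1 = 190.4 kJ m⁻²
Arctic fox: 190.4 × 0.13 = 24.752 kJ m⁻²
Golden eagle: 24.752 × 0.06 = 1.48512 kJ m⁻²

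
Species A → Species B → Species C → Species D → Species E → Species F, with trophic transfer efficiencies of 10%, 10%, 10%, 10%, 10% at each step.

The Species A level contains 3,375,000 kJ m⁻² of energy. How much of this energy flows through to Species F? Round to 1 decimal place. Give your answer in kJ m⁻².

33.8 kJ m⁻²

Species B: 3375000 × 0.1 = 337500 kJ m⁻²
Species C: 337500 × 0.1 = 33750 kJ m⁻²
Species D: 33750 × 0.1 = 3375 kJ m⁻²
Species E: 3375 × 0.1 = 337.5 kJ m⁻²
Species F: 337.5 × 0.1 = 33.75 kJ m⁻²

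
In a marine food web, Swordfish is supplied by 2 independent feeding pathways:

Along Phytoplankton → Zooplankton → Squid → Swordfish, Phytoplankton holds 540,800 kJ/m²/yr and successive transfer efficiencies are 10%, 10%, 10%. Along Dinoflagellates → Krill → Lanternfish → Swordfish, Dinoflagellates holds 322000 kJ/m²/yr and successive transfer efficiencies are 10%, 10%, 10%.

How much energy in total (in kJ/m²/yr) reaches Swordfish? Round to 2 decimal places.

862.80 kJ/m²/yr

Via Phytoplankton: 540800 × 0.1 × 0.1 × 0.1 = 540.8 kJ/m²/yr
Via Dinoflagellates: 322000 × 0.1 × 0.1 × 0.1 = 322 kJ/m²/yr
Total at Swordfish: 540.8 + 322 = 862.8 kJ/m²/yr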